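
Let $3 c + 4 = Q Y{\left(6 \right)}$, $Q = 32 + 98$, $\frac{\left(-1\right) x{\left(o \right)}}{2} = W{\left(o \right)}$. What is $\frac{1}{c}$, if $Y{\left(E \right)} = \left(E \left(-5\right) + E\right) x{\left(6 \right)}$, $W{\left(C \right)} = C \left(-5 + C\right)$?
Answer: $\frac{3}{37436} \approx 8.0137 \cdot 10^{-5}$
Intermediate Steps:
$x{\left(o \right)} = - 2 o \left(-5 + o\right)$
$Q = 130$
$Y{\left(E \right)} = 48 E$ ($Y{\left(E \right)} = \left(E \left(-5\right) + E\right) 2 \cdot 6 \left(5 - 6\right) = \left(- 5 E + E\right) 2 \cdot 6 \left(5 - 6\right) = - 4 E 2 \cdot 6 \left(-1\right) = - 4 E \left(-12\right) = 48 E$)
$c = \frac{37436}{3}$ ($c = - \frac{4}{3} + \frac{130 \cdot 48 \cdot 6}{3} = - \frac{4}{3} + \frac{130 \cdot 288}{3} = - \frac{4}{3} + \frac{1}{3} \cdot 37440 = - \frac{4}{3} + 12480 = \frac{37436}{3} \approx 12479.0$)
$\frac{1}{c} = \frac{1}{\frac{37436}{3}} = \frac{3}{37436}$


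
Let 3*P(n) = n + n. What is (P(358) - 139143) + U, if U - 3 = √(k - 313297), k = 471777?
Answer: -416704/3 + 4*√9905 ≈ -1.3850e+5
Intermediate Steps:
P(n) = 2*n/3 (P(n) = (n + n)/3 = (2*n)/3 = 2*n/3)
U = 3 + 4*√9905 (U = 3 + √(471777 - 313297) = 3 + √158480 = 3 + 4*√9905 ≈ 401.10)
(P(358) - 139143) + U = ((⅔)*358 - 139143) + (3 + 4*√9905) = (716/3 - 139143) + (3 + 4*√9905) = -416713/3 + (3 + 4*√9905) = -416704/3 + 4*√9905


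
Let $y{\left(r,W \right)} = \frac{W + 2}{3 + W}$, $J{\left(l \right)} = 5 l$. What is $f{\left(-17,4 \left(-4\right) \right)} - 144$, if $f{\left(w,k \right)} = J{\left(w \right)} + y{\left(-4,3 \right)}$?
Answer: $- \frac{1369}{6} \approx -228.17$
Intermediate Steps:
$y{\left(r,W \right)} = \frac{2 + W}{3 + W}$
$f{\left(w,k \right)} = \frac{5}{6} + 5 w$ ($f{\left(w,k \right)} = 5 w + \frac{2 + 3}{3 + 3} = 5 w + \frac{1}{6} \cdot 5 = 5 w + \frac{5}{6} = \frac{5}{6} + 5 w$)
$f{\left(-17,4 \left(-4\right) \right)} - 144 = \left(\frac{5}{6} + 5 \left(-17\right)\right) - 144 = \left(\frac{5}{6} - 85\right) - 144 = - \frac{505}{6} - 144 = - \frac{1369}{6}$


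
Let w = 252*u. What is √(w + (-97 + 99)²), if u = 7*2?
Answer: 2*√883 ≈ 59.431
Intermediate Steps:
u = 14
w = 3528 (w = 252*14 = 3528)
√(w + (-97 + 99)²) = √(3528 + (-97 + 99)²) = √(3528 + 2²) = √(3528 + 4) = √3532 = 2*√883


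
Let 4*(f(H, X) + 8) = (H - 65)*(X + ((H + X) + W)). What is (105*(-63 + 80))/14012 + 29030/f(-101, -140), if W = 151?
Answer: 423791905/133632444 ≈ 3.1713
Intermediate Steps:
f(H, X) = -8 + (-65 + H)*(151 + H + 2*X)/4 (f(H, X) = -8 + ((H - 65)*(X + ((H + X) + 151)))/4 = -8 + ((-65 + H)*(X + (151 + H + X)))/4 = -8 + ((-65 + H)*(151 + H + 2*X))/4 = -8 + (-65 + H)*(151 + H + 2*X)/4)
(105*(-63 + 80))/14012 + 29030/f(-101, -140) = (105*(-63 + 80))/14012 + 29030/(-9847/4 - 65/2*(-140) + (¼)*(-101)² + (43/2)*(-101) + (½)*(-101)*(-140)) = (105*17)*(1/14012) + 29030/(-9847/4 + 4550 + (¼)*10201 - 4343/2 + 7070) = 1785*(1/14012) + 29030/(-9847/4 + 4550 + 10201/4 - 4343/2 + 7070) = 1785/14012 + 29030/9537 = 423791905/133632444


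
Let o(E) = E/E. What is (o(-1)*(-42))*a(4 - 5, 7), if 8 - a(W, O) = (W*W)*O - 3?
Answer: -168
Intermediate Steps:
o(E) = 1
a(W, O) = 11 - O*W² (a(W, O) = 8 - ((W*W)*O - 3) = 8 - (W²*O - 3) = 8 - (O*W² - 3) = 8 - (-3 + O*W²) = 8 + (3 - O*W²) = 11 - O*W²)
(o(-1)*(-42))*a(4 - 5, 7) = (1*(-42))*(11 - 1*7*(4 - 5)²) = -42*(11 - 1*7*(-1)²) = -42*(11 - 1*7*1) = -42*(11 - 7) = -42*4 = -168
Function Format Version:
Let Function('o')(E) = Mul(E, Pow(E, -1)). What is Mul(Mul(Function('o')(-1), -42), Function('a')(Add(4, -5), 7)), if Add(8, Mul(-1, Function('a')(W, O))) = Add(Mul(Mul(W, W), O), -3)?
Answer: -168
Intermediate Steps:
Function('o')(E) = 1
Function('a')(W, O) = Add(11, Mul(-1, O, Pow(W, 2))) (Function('a')(W, O) = Add(8, Mul(-1, Add(Mul(Mul(W, W), O), -3))) = Add(8, Mul(-1, Add(Mul(Pow(W, 2), O), -3))) = Add(8, Mul(-1, Add(Mul(O, Pow(W, 2)), -3))) = Add(8, Mul(-1, Add(-3, Mul(O, Pow(W, 2))))) = Add(8, Add(3, Mul(-1, O, Pow(W, 2)))) = Add(11, Mul(-1, O, Pow(W, 2))))
Mul(Mul(Function('o')(-1), -42), Function('a')(Add(4, -5), 7)) = Mul(Mul(1, -42), Add(11, Mul(-1, 7, Pow(Add(4, -5), 2)))) = Mul(-42, Add(11, Mul(-1, 7, Pow(-1, 2)))) = Mul(-42, Add(11, Mul(-1, 7, 1))) = Mul(-42, Add(11, -7)) = Mul(-42, 4) = -168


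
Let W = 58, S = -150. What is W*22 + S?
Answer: 1126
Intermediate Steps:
W*22 + S = 58*22 - 150 = 1276 - 150 = 1126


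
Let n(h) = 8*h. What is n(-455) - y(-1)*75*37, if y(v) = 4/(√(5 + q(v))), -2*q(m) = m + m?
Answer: -3640 - 1850*√6 ≈ -8171.6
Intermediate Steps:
q(m) = -m (q(m) = -(m + m)/2 = -m)
y(v) = 4/√(5 - v) (y(v) = 4/(√(5 - v)) = 4/√(5 - v))
n(-455) - y(-1)*75*37 = 8*(-455) - (4/√(5 - 1*(-1)))*75*37 = -3640 - (4/√(5 + 1))*75*37 = -3640 - (4/√6)*75*37 = -3640 - (4*(√6/6))*75*37 = -3640 - (2*√6/3)*75*37 = -3640 - 50*√6*37 = -3640 - 1850*√6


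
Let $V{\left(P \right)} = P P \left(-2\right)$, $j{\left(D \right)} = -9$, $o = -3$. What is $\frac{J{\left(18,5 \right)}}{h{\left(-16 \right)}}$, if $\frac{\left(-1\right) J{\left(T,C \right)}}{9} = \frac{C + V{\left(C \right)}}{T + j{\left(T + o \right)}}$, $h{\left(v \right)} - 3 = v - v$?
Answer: $15$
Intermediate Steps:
$h{\left(v \right)} = 3$ ($h{\left(v \right)} = 3 + \left(v - v\right) = 3 + 0 = 3$)
$V{\left(P \right)} = - 2 P^{2}$ ($V{\left(P \right)} = P^{2} \left(-2\right) = - 2 P^{2}$)
$J{\left(T,C \right)} = - \frac{9 \left(C - 2 C^{2}\right)}{-9 + T}$ ($J{\left(T,C \right)} = - 9 \frac{C - 2 C^{2}}{T - 9} = - 9 \frac{C - 2 C^{2}}{-9 + T} = - \frac{9 \left(C - 2 C^{2}\right)}{-9 + T}$)
$\frac{J{\left(18,5 \right)}}{h{\left(-16 \right)}} = \frac{9 \cdot 5 \frac{1}{-9 + 18} \left(-1 + 2 \cdot 5\right)}{3} = 9 \cdot 5 \cdot \frac{1}{9} \left(-1 + 10\right) \frac{1}{3} = 9 \cdot 5 \cdot \frac{1}{9} \cdot 9 \cdot \frac{1}{3} = 45 \cdot \frac{1}{3} = 15$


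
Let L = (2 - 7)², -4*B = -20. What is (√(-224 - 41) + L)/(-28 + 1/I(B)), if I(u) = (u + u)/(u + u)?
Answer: -25/27 - I*√265/27 ≈ -0.92593 - 0.60292*I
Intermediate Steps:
B = 5 (B = -¼*(-20) = 5)
I(u) = 1 (I(u) = (2*u)/((2*u)) = (2*u)*(1/(2*u)) = 1)
L = 25 (L = (-5)² = 25)
(√(-224 - 41) + L)/(-28 + 1/I(B)) = (√(-224 - 41) + 25)/(-28 + 1/1) = (√(-265) + 25)/(-28 + 1) = (I*√265 + 25)/(-27) = (25 + I*√265)*(-1/27) = -25/27 - I*√265/27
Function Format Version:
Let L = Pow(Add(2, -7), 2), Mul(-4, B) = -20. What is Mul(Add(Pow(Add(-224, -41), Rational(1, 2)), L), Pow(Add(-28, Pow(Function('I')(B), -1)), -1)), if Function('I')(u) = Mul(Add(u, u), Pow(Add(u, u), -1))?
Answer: Add(Rational(-25, 27), Mul(Rational(-1, 27), I, Pow(265, Rational(1, 2)))) ≈ Add(-0.92593, Mul(-0.60292, I))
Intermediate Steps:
B = 5 (B = Mul(Rational(-1, 4), -20) = 5)
Function('I')(u) = 1 (Function('I')(u) = Mul(Mul(2, u), Pow(Mul(2, u), -1)) = Mul(Mul(2, u), Mul(Rational(1, 2), Pow(u, -1))) = 1)
L = 25 (L = Pow(-5, 2) = 25)
Mul(Add(Pow(Add(-224, -41), Rational(1, 2)), L), Pow(Add(-28, Pow(Function('I')(B), -1)), -1)) = Mul(Add(Pow(Add(-224, -41), Rational(1, 2)), 25), Pow(Add(-28, Pow(1, -1)), -1)) = Mul(Add(Pow(-265, Rational(1, 2)), 25), Pow(Add(-28, 1), -1)) = Mul(Add(Mul(I, Pow(265, Rational(1, 2))), 25), Pow(-27, -1)) = Mul(Add(25, Mul(I, Pow(265, Rational(1, 2)))), Rational(-1, 27)) = Add(Rational(-25, 27), Mul(Rational(-1, 27), I, Pow(265, Rational(1, 2))))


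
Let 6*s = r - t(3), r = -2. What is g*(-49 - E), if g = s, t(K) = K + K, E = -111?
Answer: -248/3 ≈ -82.667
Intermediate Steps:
t(K) = 2*K
s = -4/3 (s = (-2 - 2*3)/6 = (-2 - 1*6)/6 = (-2 - 6)/6 = (1/6)*(-8) = -4/3 ≈ -1.3333)
g = -4/3 ≈ -1.3333
g*(-49 - E) = -4*(-49 - 1*(-111))/3 = -4*(-49 + 111)/3 = -4/3*62 = -248/3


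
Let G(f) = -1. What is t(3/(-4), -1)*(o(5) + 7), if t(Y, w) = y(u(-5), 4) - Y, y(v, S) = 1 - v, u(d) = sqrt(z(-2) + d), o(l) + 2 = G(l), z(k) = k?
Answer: 7 - 4*I*sqrt(7) ≈ 7.0 - 10.583*I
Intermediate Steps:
o(l) = -3 (o(l) = -2 - 1 = -3)
u(d) = sqrt(-2 + d)
t(Y, w) = 1 - Y - I*sqrt(7) (t(Y, w) = (1 - sqrt(-2 - 5)) - Y = (1 - sqrt(-7)) - Y = (1 - I*sqrt(7)) - Y = 1 - Y - I*sqrt(7))
t(3/(-4), -1)*(o(5) + 7) = (1 - 3/(-4) - I*sqrt(7))*(-3 + 7) = (1 - 3*(-1)/4 - I*sqrt(7))*4 = (1 - 1*(-3/4) - I*sqrt(7))*4 = (1 + 3/4 - I*sqrt(7))*4 = (7/4 - I*sqrt(7))*4 = 7 - 4*I*sqrt(7)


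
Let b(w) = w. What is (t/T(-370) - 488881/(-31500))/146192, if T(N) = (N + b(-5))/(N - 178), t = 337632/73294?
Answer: 25686960119/168761194056000 ≈ 0.00015221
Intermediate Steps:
t = 168816/36647 (t = 337632*(1/73294) = 168816/36647 ≈ 4.6065)
T(N) = (-5 + N)/(-178 + N) (T(N) = (N - 5)/(N - 178) = (-5 + N)/(-178 + N))
(t/T(-370) - 488881/(-31500))/146192 = (168816/(36647*(((-5 - 370)/(-178 - 370)))) - 488881/(-31500))/146192 = (168816/(36647*((-375/(-548)))) - 488881*(-1/31500))*(1/146192) = (168816/(36647*((-1/548*(-375)))) + 488881/31500)*(1/146192) = (168816/(36647*(375/548)) + 488881/31500)*(1/146192) = ((168816/36647)*(548/375) + 488881/31500)*(1/146192) = (30837056/4580875 + 488881/31500)*(1/146192) = (25686960119/1154380500)*(1/146192) = 25686960119/168761194056000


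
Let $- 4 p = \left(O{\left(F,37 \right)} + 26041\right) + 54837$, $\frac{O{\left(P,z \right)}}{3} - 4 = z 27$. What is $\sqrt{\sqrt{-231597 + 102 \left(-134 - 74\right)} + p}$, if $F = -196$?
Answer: $\frac{\sqrt{-83887 + 4 i \sqrt{252813}}}{2} \approx 1.7359 + 144.83 i$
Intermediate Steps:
$O{\left(P,z \right)} = 12 + 81 z$ ($O{\left(P,z \right)} = 12 + 3 z 27 = 12 + 3 \cdot 27 z = 12 + 81 z$)
$p = - \frac{83887}{4}$ ($p = - \frac{\left(\left(12 + 81 \cdot 37\right) + 26041\right) + 54837}{4} = - \frac{\left(\left(12 + 2997\right) + 26041\right) + 54837}{4} = - \frac{\left(3009 + 26041\right) + 54837}{4} = - \frac{29050 + 54837}{4} = \left(- \frac{1}{4}\right) 83887 = - \frac{83887}{4} \approx -20972.0$)
$\sqrt{\sqrt{-231597 + 102 \left(-134 - 74\right)} + p} = \sqrt{\sqrt{-231597 + 102 \left(-134 - 74\right)} - \frac{83887}{4}} = \sqrt{\sqrt{-231597 + 102 \left(-208\right)} - \frac{83887}{4}} = \sqrt{\sqrt{-231597 - 21216} - \frac{83887}{4}} = \sqrt{\sqrt{-252813} - \frac{83887}{4}} = \sqrt{i \sqrt{252813} - \frac{83887}{4}} = \sqrt{- \frac{83887}{4} + i \sqrt{252813}}$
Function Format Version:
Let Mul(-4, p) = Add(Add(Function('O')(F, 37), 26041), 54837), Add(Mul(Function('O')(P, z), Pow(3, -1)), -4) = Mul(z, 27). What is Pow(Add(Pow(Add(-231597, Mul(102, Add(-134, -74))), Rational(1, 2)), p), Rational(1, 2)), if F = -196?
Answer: Mul(Rational(1, 2), Pow(Add(-83887, Mul(4, I, Pow(252813, Rational(1, 2)))), Rational(1, 2))) ≈ Add(1.7359, Mul(144.83, I))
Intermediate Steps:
Function('O')(P, z) = Add(12, Mul(81, z)) (Function('O')(P, z) = Add(12, Mul(3, Mul(z, 27))) = Add(12, Mul(3, Mul(27, z))) = Add(12, Mul(81, z)))
p = Rational(-83887, 4) (p = Mul(Rational(-1, 4), Add(Add(Add(12, Mul(81, 37)), 26041), 54837)) = Mul(Rational(-1, 4), Add(Add(Add(12, 2997), 26041), 54837)) = Mul(Rational(-1, 4), Add(Add(3009, 26041), 54837)) = Mul(Rational(-1, 4), Add(29050, 54837)) = Mul(Rational(-1, 4), 83887) = Rational(-83887, 4) ≈ -20972.)
Pow(Add(Pow(Add(-231597, Mul(102, Add(-134, -74))), Rational(1, 2)), p), Rational(1, 2)) = Pow(Add(Pow(Add(-231597, Mul(102, Add(-134, -74))), Rational(1, 2)), Rational(-83887, 4)), Rational(1, 2)) = Pow(Add(Pow(Add(-231597, Mul(102, -208)), Rational(1, 2)), Rational(-83887, 4)), Rational(1, 2)) = Pow(Add(Pow(Add(-231597, -21216), Rational(1, 2)), Rational(-83887, 4)), Rational(1, 2)) = Pow(Add(Pow(-252813, Rational(1, 2)), Rational(-83887, 4)), Rational(1, 2)) = Pow(Add(Mul(I, Pow(252813, Rational(1, 2))), Rational(-83887, 4)), Rational(1, 2)) = Pow(Add(Rational(-83887, 4), Mul(I, Pow(252813, Rational(1, 2)))), Rational(1, 2))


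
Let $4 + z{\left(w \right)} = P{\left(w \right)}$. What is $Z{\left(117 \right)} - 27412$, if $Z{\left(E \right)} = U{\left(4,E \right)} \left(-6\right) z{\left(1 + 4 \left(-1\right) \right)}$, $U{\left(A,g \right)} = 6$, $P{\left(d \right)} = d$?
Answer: $-27160$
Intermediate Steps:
$z{\left(w \right)} = -4 + w$
$Z{\left(E \right)} = 252$ ($Z{\left(E \right)} = 6 \left(-6\right) \left(-4 + \left(1 + 4 \left(-1\right)\right)\right) = - 36 \left(-4 + \left(1 - 4\right)\right) = - 36 \left(-4 - 3\right) = \left(-36\right) \left(-7\right) = 252$)
$Z{\left(117 \right)} - 27412 = 252 - 27412 = -27160$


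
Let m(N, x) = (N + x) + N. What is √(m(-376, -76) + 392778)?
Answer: 15*√1742 ≈ 626.06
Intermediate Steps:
m(N, x) = x + 2*N
√(m(-376, -76) + 392778) = √((-76 + 2*(-376)) + 392778) = √((-76 - 752) + 392778) = √(-828 + 392778) = √391950 = 15*√1742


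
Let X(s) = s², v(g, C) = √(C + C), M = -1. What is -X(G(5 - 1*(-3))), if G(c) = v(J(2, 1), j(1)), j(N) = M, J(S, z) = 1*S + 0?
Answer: 2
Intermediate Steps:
J(S, z) = S (J(S, z) = S + 0 = S)
j(N) = -1
v(g, C) = √2*√C (v(g, C) = √(2*C) = √2*√C)
G(c) = I*√2 (G(c) = √2*√(-1) = √2*I = I*√2)
-X(G(5 - 1*(-3))) = -(I*√2)² = -1*(-2) = 2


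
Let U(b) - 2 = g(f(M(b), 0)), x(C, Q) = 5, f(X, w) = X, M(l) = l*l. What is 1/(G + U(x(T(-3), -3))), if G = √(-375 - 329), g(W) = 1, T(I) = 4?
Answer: 3/713 - 8*I*√11/713 ≈ 0.0042076 - 0.037213*I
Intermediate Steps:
M(l) = l²
G = 8*I*√11 (G = √(-704) = 8*I*√11 ≈ 26.533*I)
U(b) = 3 (U(b) = 2 + 1 = 3)
1/(G + U(x(T(-3), -3))) = 1/(8*I*√11 + 3) = 1/(3 + 8*I*√11)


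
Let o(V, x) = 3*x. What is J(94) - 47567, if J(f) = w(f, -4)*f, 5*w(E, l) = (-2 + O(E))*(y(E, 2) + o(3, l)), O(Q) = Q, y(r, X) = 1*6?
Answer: -289723/5 ≈ -57945.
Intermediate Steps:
y(r, X) = 6
w(E, l) = (-2 + E)*(6 + 3*l)/5 (w(E, l) = ((-2 + E)*(6 + 3*l))/5 = (-2 + E)*(6 + 3*l)/5)
J(f) = f*(12/5 - 6*f/5) (J(f) = (-12/5 - 6/5*(-4) + 6*f/5 + (⅗)*f*(-4))*f = (-12/5 + 24/5 + 6*f/5 - 12*f/5)*f = (12/5 - 6*f/5)*f = f*(12/5 - 6*f/5))
J(94) - 47567 = (6/5)*94*(2 - 1*94) - 47567 = (6/5)*94*(2 - 94) - 47567 = (6/5)*94*(-92) - 47567 = -51888/5 - 47567 = -289723/5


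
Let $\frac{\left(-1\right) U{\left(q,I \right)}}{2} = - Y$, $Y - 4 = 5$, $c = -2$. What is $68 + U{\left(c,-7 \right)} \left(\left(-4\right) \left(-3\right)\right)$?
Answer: $284$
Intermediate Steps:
$Y = 9$ ($Y = 4 + 5 = 9$)
$U{\left(q,I \right)} = 18$ ($U{\left(q,I \right)} = - 2 \left(\left(-1\right) 9\right) = \left(-2\right) \left(-9\right) = 18$)
$68 + U{\left(c,-7 \right)} \left(\left(-4\right) \left(-3\right)\right) = 68 + 18 \left(\left(-4\right) \left(-3\right)\right) = 68 + 18 \cdot 12 = 68 + 216 = 284$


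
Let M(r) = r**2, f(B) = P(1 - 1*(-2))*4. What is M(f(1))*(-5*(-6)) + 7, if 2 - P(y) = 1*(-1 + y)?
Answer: 7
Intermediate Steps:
P(y) = 3 - y (P(y) = 2 - (-1 + y) = 2 + (1 - y) = 3 - y)
f(B) = 0 (f(B) = (3 - (1 - 1*(-2)))*4 = (3 - (1 + 2))*4 = (3 - 1*3)*4 = (3 - 3)*4 = 0*4 = 0)
M(f(1))*(-5*(-6)) + 7 = 0**2*(-5*(-6)) + 7 = 0*30 + 7 = 0 + 7 = 7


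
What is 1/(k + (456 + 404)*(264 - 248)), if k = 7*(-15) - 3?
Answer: 1/13652 ≈ 7.3249e-5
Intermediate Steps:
k = -108 (k = -105 - 3 = -108)
1/(k + (456 + 404)*(264 - 248)) = 1/(-108 + (456 + 404)*(264 - 248)) = 1/(-108 + 860*16) = 1/(-108 + 13760) = 1/13652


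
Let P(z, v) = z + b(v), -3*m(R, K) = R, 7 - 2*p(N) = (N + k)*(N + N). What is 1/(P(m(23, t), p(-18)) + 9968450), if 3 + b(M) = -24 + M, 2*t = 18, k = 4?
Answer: 6/59809001 ≈ 1.0032e-7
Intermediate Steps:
t = 9 (t = (½)*18 = 9)
p(N) = 7/2 - N*(4 + N) (p(N) = 7/2 - (N + 4)*(N + N)/2 = 7/2 - (4 + N)*2*N/2 = 7/2 - N*(4 + N))
b(M) = -27 + M (b(M) = -3 + (-24 + M) = -27 + M)
m(R, K) = -R/3
P(z, v) = -27 + v + z (P(z, v) = z + (-27 + v) = -27 + v + z)
1/(P(m(23, t), p(-18)) + 9968450) = 1/((-27 + (7/2 - 1*(-18)² - 4*(-18)) - ⅓*23) + 9968450) = 1/((-27 + (7/2 - 1*324 + 72) - 23/3) + 9968450) = 1/((-27 + (7/2 - 324 + 72) - 23/3) + 9968450) = 1/((-27 - 497/2 - 23/3) + 9968450) = 1/(-1699/6 + 9968450) = 1/(59809001/6) = 6/59809001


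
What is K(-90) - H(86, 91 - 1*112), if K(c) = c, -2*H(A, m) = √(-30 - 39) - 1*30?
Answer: -105 + I*√69/2 ≈ -105.0 + 4.1533*I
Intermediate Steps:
H(A, m) = 15 - I*√69/2 (H(A, m) = -(√(-30 - 39) - 1*30)/2 = -(√(-69) - 30)/2 = -(I*√69 - 30)/2 = -(-30 + I*√69)/2 = 15 - I*√69/2)
K(-90) - H(86, 91 - 1*112) = -90 - (15 - I*√69/2) = -90 + (-15 + I*√69/2) = -105 + I*√69/2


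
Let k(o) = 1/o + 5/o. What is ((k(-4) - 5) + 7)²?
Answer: ¼ ≈ 0.25000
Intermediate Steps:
k(o) = 6/o (k(o) = 1/o + 5/o = 6/o)
((k(-4) - 5) + 7)² = ((6/(-4) - 5) + 7)² = ((6*(-¼) - 5) + 7)² = ((-3/2 - 5) + 7)² = (-13/2 + 7)² = (½)² = ¼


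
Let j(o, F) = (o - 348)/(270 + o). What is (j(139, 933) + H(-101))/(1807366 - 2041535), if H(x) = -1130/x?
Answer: -441061/9673287221 ≈ -4.5596e-5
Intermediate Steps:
j(o, F) = (-348 + o)/(270 + o)
(j(139, 933) + H(-101))/(1807366 - 2041535) = ((-348 + 139)/(270 + 139) - 1130/(-101))/(1807366 - 2041535) = (-209/409 - 1130*(-1/101))/(-234169) = ((1/409)*(-209) + 1130/101)*(-1/234169) = (-209/409 + 1130/101)*(-1/234169) = (441061/41309)*(-1/234169) = -441061/9673287221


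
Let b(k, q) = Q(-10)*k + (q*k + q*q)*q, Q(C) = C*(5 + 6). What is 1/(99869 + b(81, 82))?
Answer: 1/1186971 ≈ 8.4248e-7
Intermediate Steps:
Q(C) = 11*C (Q(C) = C*11 = 11*C)
b(k, q) = -110*k + q*(q² + k*q) (b(k, q) = (11*(-10))*k + (q*k + q*q)*q = -110*k + (k*q + q²)*q = -110*k + (q² + k*q)*q = -110*k + q*(q² + k*q))
1/(99869 + b(81, 82)) = 1/(99869 + (82³ - 110*81 + 81*82²)) = 1/(99869 + (551368 - 8910 + 81*6724)) = 1/(99869 + (551368 - 8910 + 544644)) = 1/(99869 + 1087102) = 1/1186971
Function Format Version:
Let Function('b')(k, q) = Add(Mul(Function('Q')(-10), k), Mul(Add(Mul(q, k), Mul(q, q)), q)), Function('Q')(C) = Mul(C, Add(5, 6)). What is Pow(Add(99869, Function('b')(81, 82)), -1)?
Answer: Rational(1, 1186971) ≈ 8.4248e-7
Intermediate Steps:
Function('Q')(C) = Mul(11, C) (Function('Q')(C) = Mul(C, 11) = Mul(11, C))
Function('b')(k, q) = Add(Mul(-110, k), Mul(q, Add(Pow(q, 2), Mul(k, q)))) (Function('b')(k, q) = Add(Mul(Mul(11, -10), k), Mul(Add(Mul(q, k), Mul(q, q)), q)) = Add(Mul(-110, k), Mul(Add(Mul(k, q), Pow(q, 2)), q)) = Add(Mul(-110, k), Mul(Add(Pow(q, 2), Mul(k, q)), q)) = Add(Mul(-110, k), Mul(q, Add(Pow(q, 2), Mul(k, q)))))
Pow(Add(99869, Function('b')(81, 82)), -1) = Pow(Add(99869, Add(Pow(82, 3), Mul(-110, 81), Mul(81, Pow(82, 2)))), -1) = Pow(Add(99869, Add(551368, -8910, Mul(81, 6724))), -1) = Pow(Add(99869, Add(551368, -8910, 544644)), -1) = Pow(Add(99869, 1087102), -1) = Pow(1186971, -1) = Rational(1, 1186971)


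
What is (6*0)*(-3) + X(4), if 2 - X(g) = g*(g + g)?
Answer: -30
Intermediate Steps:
X(g) = 2 - 2*g² (X(g) = 2 - g*(g + g) = 2 - g*2*g = 2 - 2*g²)
(6*0)*(-3) + X(4) = (6*0)*(-3) + (2 - 2*4²) = 0*(-3) + (2 - 2*16) = 0 + (2 - 32) = 0 - 30 = -30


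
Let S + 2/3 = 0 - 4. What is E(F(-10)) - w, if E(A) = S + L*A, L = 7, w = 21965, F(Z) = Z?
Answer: -66119/3 ≈ -22040.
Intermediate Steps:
S = -14/3 (S = -⅔ + (0 - 4) = -⅔ - 4 = -14/3 ≈ -4.6667)
E(A) = -14/3 + 7*A
E(F(-10)) - w = (-14/3 + 7*(-10)) - 1*21965 = (-14/3 - 70) - 21965 = -224/3 - 21965 = -66119/3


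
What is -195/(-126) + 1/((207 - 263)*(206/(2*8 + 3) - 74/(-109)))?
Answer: 885341/572640 ≈ 1.5461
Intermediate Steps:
-195/(-126) + 1/((207 - 263)*(206/(2*8 + 3) - 74/(-109))) = -195*(-1/126) + 1/((-56)*(206/(16 + 3) - 74*(-1/109))) = 65/42 - 1/(56*(206/19 + 74/109)) = 65/42 - 1/(56*23860/2071) = 65/42 - 1/56*2071/23860 = 65/42 - 2071/1336160 = 885341/572640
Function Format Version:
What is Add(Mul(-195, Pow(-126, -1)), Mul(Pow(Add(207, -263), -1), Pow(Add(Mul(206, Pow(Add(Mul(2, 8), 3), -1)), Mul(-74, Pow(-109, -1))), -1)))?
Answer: Rational(885341, 572640) ≈ 1.5461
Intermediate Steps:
Add(Mul(-195, Pow(-126, -1)), Mul(Pow(Add(207, -263), -1), Pow(Add(Mul(206, Pow(Add(Mul(2, 8), 3), -1)), Mul(-74, Pow(-109, -1))), -1))) = Add(Mul(-195, Rational(-1, 126)), Mul(Pow(-56, -1), Pow(Add(Mul(206, Pow(Add(16, 3), -1)), Mul(-74, Rational(-1, 109))), -1))) = Add(Rational(65, 42), Mul(Rational(-1, 56), Pow(Add(Mul(206, Pow(19, -1)), Rational(74, 109)), -1))) = Add(Rational(65, 42), Mul(Rational(-1, 56), Pow(Add(Mul(206, Rational(1, 19)), Rational(74, 109)), -1))) = Add(Rational(65, 42), Mul(Rational(-1, 56), Pow(Add(Rational(206, 19), Rational(74, 109)), -1))) = Add(Rational(65, 42), Mul(Rational(-1, 56), Pow(Rational(23860, 2071), -1))) = Add(Rational(65, 42), Mul(Rational(-1, 56), Rational(2071, 23860))) = Add(Rational(65, 42), Rational(-2071, 1336160)) = Rational(885341, 572640)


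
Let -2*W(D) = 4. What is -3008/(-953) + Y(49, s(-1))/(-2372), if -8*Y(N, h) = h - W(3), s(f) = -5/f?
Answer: 57086479/18084128 ≈ 3.1567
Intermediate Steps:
W(D) = -2 (W(D) = -½*4 = -2)
Y(N, h) = -¼ - h/8 (Y(N, h) = -(h - 1*(-2))/8 = -(h + 2)/8 = -(2 + h)/8 = -¼ - h/8)
-3008/(-953) + Y(49, s(-1))/(-2372) = -3008/(-953) + (-¼ - (-5)/(8*(-1)))/(-2372) = -3008*(-1/953) + (-¼ - (-5)*(-1)/8)*(-1/2372) = 3008/953 + (-¼ - ⅛*5)*(-1/2372) = 3008/953 + (-¼ - 5/8)*(-1/2372) = 3008/953 - 7/8*(-1/2372) = 3008/953 + 7/18976 = 57086479/18084128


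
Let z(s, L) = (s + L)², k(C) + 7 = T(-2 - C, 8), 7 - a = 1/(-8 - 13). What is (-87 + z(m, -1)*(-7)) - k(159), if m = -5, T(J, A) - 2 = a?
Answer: -7162/21 ≈ -341.05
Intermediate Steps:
a = 148/21 (a = 7 - 1/(-8 - 13) = 7 - 1/(-21) = 7 - 1*(-1/21) = 7 + 1/21 = 148/21 ≈ 7.0476)
T(J, A) = 190/21 (T(J, A) = 2 + 148/21 = 190/21)
k(C) = 43/21 (k(C) = -7 + 190/21 = 43/21)
z(s, L) = (L + s)²
(-87 + z(m, -1)*(-7)) - k(159) = (-87 + (-1 - 5)²*(-7)) - 1*43/21 = (-87 + (-6)²*(-7)) - 43/21 = (-87 + 36*(-7)) - 43/21 = (-87 - 252) - 43/21 = -339 - 43/21 = -7162/21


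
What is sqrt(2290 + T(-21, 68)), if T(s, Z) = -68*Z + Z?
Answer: I*sqrt(2266) ≈ 47.603*I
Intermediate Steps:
T(s, Z) = -67*Z
sqrt(2290 + T(-21, 68)) = sqrt(2290 - 67*68) = sqrt(2290 - 4556) = sqrt(-2266) = I*sqrt(2266)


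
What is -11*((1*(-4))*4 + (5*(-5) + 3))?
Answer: 418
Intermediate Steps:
-11*((1*(-4))*4 + (5*(-5) + 3)) = -11*(-4*4 + (-25 + 3)) = -11*(-16 - 22) = -11*(-38) = 418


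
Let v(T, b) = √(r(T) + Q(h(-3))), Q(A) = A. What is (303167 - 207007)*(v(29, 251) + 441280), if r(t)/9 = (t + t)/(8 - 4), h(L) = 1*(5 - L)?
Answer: 42433484800 + 48080*√554 ≈ 4.2435e+10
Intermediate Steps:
h(L) = 5 - L
r(t) = 9*t/2 (r(t) = 9*((t + t)/(8 - 4)) = 9*((2*t)/4) = 9*((2*t)*(¼)) = 9*(t/2) = 9*t/2)
v(T, b) = √(8 + 9*T/2) (v(T, b) = √(9*T/2 + (5 - 1*(-3))) = √(9*T/2 + (5 + 3)) = √(9*T/2 + 8) = √(8 + 9*T/2))
(303167 - 207007)*(v(29, 251) + 441280) = (303167 - 207007)*(√(32 + 18*29)/2 + 441280) = 96160*(√(32 + 522)/2 + 441280) = 96160*(√554/2 + 441280) = 96160*(441280 + √554/2) = 42433484800 + 48080*√554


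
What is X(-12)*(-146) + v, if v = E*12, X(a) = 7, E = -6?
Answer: -1094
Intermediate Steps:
v = -72 (v = -6*12 = -72)
X(-12)*(-146) + v = 7*(-146) - 72 = -1022 - 72 = -1094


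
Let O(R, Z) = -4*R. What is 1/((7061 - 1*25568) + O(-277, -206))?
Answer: -1/17399 ≈ -5.7475e-5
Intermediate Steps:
1/((7061 - 1*25568) + O(-277, -206)) = 1/((7061 - 1*25568) - 4*(-277)) = 1/((7061 - 25568) + 1108) = 1/(-18507 + 1108) = 1/(-17399) = -1/17399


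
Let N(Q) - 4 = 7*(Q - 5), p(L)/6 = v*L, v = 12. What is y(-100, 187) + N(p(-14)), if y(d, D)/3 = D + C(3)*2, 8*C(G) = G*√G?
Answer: -6526 + 9*√3/4 ≈ -6522.1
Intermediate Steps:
p(L) = 72*L (p(L) = 6*(12*L) = 72*L)
N(Q) = -31 + 7*Q (N(Q) = 4 + 7*(Q - 5) = 4 + 7*(-5 + Q) = 4 + (-35 + 7*Q) = -31 + 7*Q)
C(G) = G^(3/2)/8 (C(G) = (G*√G)/8 = G^(3/2)/8)
y(d, D) = 3*D + 9*√3/4 (y(d, D) = 3*(D + (3^(3/2)/8)*2) = 3*(D + ((3*√3)/8)*2) = 3*(D + (3*√3/8)*2) = 3*(D + 3*√3/4) = 3*D + 9*√3/4)
y(-100, 187) + N(p(-14)) = (3*187 + 9*√3/4) + (-31 + 7*(72*(-14))) = (561 + 9*√3/4) + (-31 + 7*(-1008)) = (561 + 9*√3/4) + (-31 - 7056) = (561 + 9*√3/4) - 7087 = -6526 + 9*√3/4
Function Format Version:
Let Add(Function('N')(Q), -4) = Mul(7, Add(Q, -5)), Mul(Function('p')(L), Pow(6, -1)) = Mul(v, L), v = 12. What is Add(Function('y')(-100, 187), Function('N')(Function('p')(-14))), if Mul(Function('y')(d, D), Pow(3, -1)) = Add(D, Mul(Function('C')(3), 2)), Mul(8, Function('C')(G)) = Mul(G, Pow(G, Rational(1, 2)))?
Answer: Add(-6526, Mul(Rational(9, 4), Pow(3, Rational(1, 2)))) ≈ -6522.1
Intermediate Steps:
Function('p')(L) = Mul(72, L) (Function('p')(L) = Mul(6, Mul(12, L)) = Mul(72, L))
Function('N')(Q) = Add(-31, Mul(7, Q)) (Function('N')(Q) = Add(4, Mul(7, Add(Q, -5))) = Add(4, Mul(7, Add(-5, Q))) = Add(4, Add(-35, Mul(7, Q))) = Add(-31, Mul(7, Q)))
Function('C')(G) = Mul(Rational(1, 8), Pow(G, Rational(3, 2))) (Function('C')(G) = Mul(Rational(1, 8), Mul(G, Pow(G, Rational(1, 2)))) = Mul(Rational(1, 8), Pow(G, Rational(3, 2))))
Function('y')(d, D) = Add(Mul(3, D), Mul(Rational(9, 4), Pow(3, Rational(1, 2)))) (Function('y')(d, D) = Mul(3, Add(D, Mul(Mul(Rational(1, 8), Pow(3, Rational(3, 2))), 2))) = Mul(3, Add(D, Mul(Mul(Rational(1, 8), Mul(3, Pow(3, Rational(1, 2)))), 2))) = Mul(3, Add(D, Mul(Mul(Rational(3, 8), Pow(3, Rational(1, 2))), 2))) = Mul(3, Add(D, Mul(Rational(3, 4), Pow(3, Rational(1, 2))))) = Add(Mul(3, D), Mul(Rational(9, 4), Pow(3, Rational(1, 2)))))
Add(Function('y')(-100, 187), Function('N')(Function('p')(-14))) = Add(Add(Mul(3, 187), Mul(Rational(9, 4), Pow(3, Rational(1, 2)))), Add(-31, Mul(7, Mul(72, -14)))) = Add(Add(561, Mul(Rational(9, 4), Pow(3, Rational(1, 2)))), Add(-31, Mul(7, -1008))) = Add(Add(561, Mul(Rational(9, 4), Pow(3, Rational(1, 2)))), Add(-31, -7056)) = Add(Add(561, Mul(Rational(9, 4), Pow(3, Rational(1, 2)))), -7087) = Add(-6526, Mul(Rational(9, 4), Pow(3, Rational(1, 2))))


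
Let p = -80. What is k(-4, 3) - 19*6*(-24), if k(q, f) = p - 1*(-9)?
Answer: 2665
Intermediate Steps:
k(q, f) = -71 (k(q, f) = -80 - 1*(-9) = -80 + 9 = -71)
k(-4, 3) - 19*6*(-24) = -71 - 19*6*(-24) = -71 - 114*(-24) = -71 - 1*(-2736) = -71 + 2736 = 2665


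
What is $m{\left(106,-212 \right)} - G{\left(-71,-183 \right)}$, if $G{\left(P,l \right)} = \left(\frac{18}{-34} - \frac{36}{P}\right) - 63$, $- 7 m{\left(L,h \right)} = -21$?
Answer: $\frac{79689}{1207} \approx 66.022$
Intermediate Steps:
$m{\left(L,h \right)} = 3$ ($m{\left(L,h \right)} = \left(- \frac{1}{7}\right) \left(-21\right) = 3$)
$G{\left(P,l \right)} = - \frac{1080}{17} - \frac{36}{P}$ ($G{\left(P,l \right)} = \left(18 \left(- \frac{1}{34}\right) - \frac{36}{P}\right) - 63 = \left(- \frac{9}{17} - \frac{36}{P}\right) - 63 = - \frac{1080}{17} - \frac{36}{P}$)
$m{\left(106,-212 \right)} - G{\left(-71,-183 \right)} = 3 - \left(- \frac{1080}{17} - \frac{36}{-71}\right) = 3 - \left(- \frac{1080}{17} - - \frac{36}{71}\right) = 3 - \left(- \frac{1080}{17} + \frac{36}{71}\right) = 3 - - \frac{76068}{1207} = 3 + \frac{76068}{1207} = \frac{79689}{1207}$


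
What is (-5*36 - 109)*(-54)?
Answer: 15606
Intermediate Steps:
(-5*36 - 109)*(-54) = (-180 - 109)*(-54) = -289*(-54) = 15606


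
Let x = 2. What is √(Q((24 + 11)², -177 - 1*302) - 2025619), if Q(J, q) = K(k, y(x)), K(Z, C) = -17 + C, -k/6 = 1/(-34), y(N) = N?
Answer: 13*I*√11986 ≈ 1423.2*I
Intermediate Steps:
k = 3/17 (k = -6/(-34) = -6*(-1/34) = 3/17 ≈ 0.17647)
Q(J, q) = -15 (Q(J, q) = -17 + 2 = -15)
√(Q((24 + 11)², -177 - 1*302) - 2025619) = √(-15 - 2025619) = √(-2025634) = 13*I*√11986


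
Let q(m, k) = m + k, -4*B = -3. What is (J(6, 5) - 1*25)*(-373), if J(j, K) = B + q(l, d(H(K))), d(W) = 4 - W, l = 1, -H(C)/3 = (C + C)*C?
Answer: -195079/4 ≈ -48770.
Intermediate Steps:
H(C) = -6*C² (H(C) = -3*(C + C)*C = -3*2*C*C = -6*C²)
B = ¾ (B = -¼*(-3) = ¾ ≈ 0.75000)
q(m, k) = k + m
J(j, K) = 23/4 + 6*K² (J(j, K) = ¾ + ((4 - (-6)*K²) + 1) = ¾ + ((4 + 6*K²) + 1) = ¾ + (5 + 6*K²) = 23/4 + 6*K²)
(J(6, 5) - 1*25)*(-373) = ((23/4 + 6*5²) - 1*25)*(-373) = ((23/4 + 6*25) - 25)*(-373) = ((23/4 + 150) - 25)*(-373) = (623/4 - 25)*(-373) = (523/4)*(-373) = -195079/4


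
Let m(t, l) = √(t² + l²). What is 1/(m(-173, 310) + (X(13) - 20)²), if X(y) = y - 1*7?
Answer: -196/87613 + √126029/87613 ≈ 0.0018149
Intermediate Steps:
X(y) = -7 + y (X(y) = y - 7 = -7 + y)
m(t, l) = √(l² + t²)
1/(m(-173, 310) + (X(13) - 20)²) = 1/(√(310² + (-173)²) + ((-7 + 13) - 20)²) = 1/(√(96100 + 29929) + (6 - 20)²) = 1/(√126029 + (-14)²) = 1/(√126029 + 196) = 1/(196 + √126029)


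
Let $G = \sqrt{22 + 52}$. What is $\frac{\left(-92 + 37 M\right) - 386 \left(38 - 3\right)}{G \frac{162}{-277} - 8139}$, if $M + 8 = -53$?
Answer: $\frac{3301301057443}{1694260611651} - \frac{79072974 \sqrt{74}}{564753537217} \approx 1.9473$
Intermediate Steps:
$M = -61$ ($M = -8 - 53 = -61$)
$G = \sqrt{74} \approx 8.6023$
$\frac{\left(-92 + 37 M\right) - 386 \left(38 - 3\right)}{G \frac{162}{-277} - 8139} = \frac{\left(-92 + 37 \left(-61\right)\right) - 386 \left(38 - 3\right)}{\sqrt{74} \frac{162}{-277} - 8139} = \frac{\left(-92 - 2257\right) - 386 \left(38 - 3\right)}{\sqrt{74} \cdot 162 \left(- \frac{1}{277}\right) - 8139} = \frac{-2349 - 13510}{\sqrt{74} \left(- \frac{162}{277}\right) - 8139} = \frac{-2349 - 13510}{- \frac{162 \sqrt{74}}{277} - 8139} = - \frac{15859}{-8139 - \frac{162 \sqrt{74}}{277}}$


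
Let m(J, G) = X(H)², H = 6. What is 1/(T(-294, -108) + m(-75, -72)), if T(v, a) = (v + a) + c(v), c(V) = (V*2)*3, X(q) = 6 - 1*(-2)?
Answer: -1/2102 ≈ -0.00047574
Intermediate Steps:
X(q) = 8 (X(q) = 6 + 2 = 8)
c(V) = 6*V (c(V) = (2*V)*3 = 6*V)
T(v, a) = a + 7*v (T(v, a) = (v + a) + 6*v = (a + v) + 6*v = a + 7*v)
m(J, G) = 64 (m(J, G) = 8² = 64)
1/(T(-294, -108) + m(-75, -72)) = 1/((-108 + 7*(-294)) + 64) = 1/((-108 - 2058) + 64) = 1/(-2166 + 64) = 1/(-2102) = -1/2102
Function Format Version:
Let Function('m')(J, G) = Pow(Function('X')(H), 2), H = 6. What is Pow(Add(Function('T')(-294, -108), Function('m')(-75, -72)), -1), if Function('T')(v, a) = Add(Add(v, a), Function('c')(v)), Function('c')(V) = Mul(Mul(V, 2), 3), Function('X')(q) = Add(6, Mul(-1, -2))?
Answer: Rational(-1, 2102) ≈ -0.00047574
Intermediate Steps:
Function('X')(q) = 8 (Function('X')(q) = Add(6, 2) = 8)
Function('c')(V) = Mul(6, V) (Function('c')(V) = Mul(Mul(2, V), 3) = Mul(6, V))
Function('T')(v, a) = Add(a, Mul(7, v)) (Function('T')(v, a) = Add(Add(v, a), Mul(6, v)) = Add(Add(a, v), Mul(6, v)) = Add(a, Mul(7, v)))
Function('m')(J, G) = 64 (Function('m')(J, G) = Pow(8, 2) = 64)
Pow(Add(Function('T')(-294, -108), Function('m')(-75, -72)), -1) = Pow(Add(Add(-108, Mul(7, -294)), 64), -1) = Pow(Add(Add(-108, -2058), 64), -1) = Pow(Add(-2166, 64), -1) = Pow(-2102, -1) = Rational(-1, 2102)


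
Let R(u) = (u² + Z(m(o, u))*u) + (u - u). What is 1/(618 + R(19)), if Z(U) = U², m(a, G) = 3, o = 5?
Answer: 1/1150 ≈ 0.00086956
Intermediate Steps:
R(u) = u² + 9*u (R(u) = (u² + 3²*u) + (u - u) = (u² + 9*u) + 0 = u² + 9*u)
1/(618 + R(19)) = 1/(618 + 19*(9 + 19)) = 1/(618 + 19*28) = 1/(618 + 532) = 1/1150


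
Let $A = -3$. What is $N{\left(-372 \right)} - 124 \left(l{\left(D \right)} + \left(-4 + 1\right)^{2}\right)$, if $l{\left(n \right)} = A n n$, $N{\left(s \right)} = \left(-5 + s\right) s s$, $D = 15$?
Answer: $-52088184$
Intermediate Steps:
$N{\left(s \right)} = s^{2} \left(-5 + s\right)$ ($N{\left(s \right)} = s \left(-5 + s\right) s = s^{2} \left(-5 + s\right)$)
$l{\left(n \right)} = - 3 n^{2}$ ($l{\left(n \right)} = - 3 n n = - 3 n^{2}$)
$N{\left(-372 \right)} - 124 \left(l{\left(D \right)} + \left(-4 + 1\right)^{2}\right) = \left(-372\right)^{2} \left(-5 - 372\right) - 124 \left(- 3 \cdot 15^{2} + \left(-4 + 1\right)^{2}\right) = 138384 \left(-377\right) - 124 \left(\left(-3\right) 225 + \left(-3\right)^{2}\right) = -52170768 - 124 \left(-675 + 9\right) = -52170768 - 124 \left(-666\right) = -52170768 - -82584 = -52170768 + 82584 = -52088184$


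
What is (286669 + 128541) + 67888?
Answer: 483098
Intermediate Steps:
(286669 + 128541) + 67888 = 415210 + 67888 = 483098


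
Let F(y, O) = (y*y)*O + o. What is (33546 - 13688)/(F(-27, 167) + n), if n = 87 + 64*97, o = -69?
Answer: 19858/127969 ≈ 0.15518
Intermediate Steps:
n = 6295 (n = 87 + 6208 = 6295)
F(y, O) = -69 + O*y**2 (F(y, O) = (y*y)*O - 69 = y**2*O - 69 = O*y**2 - 69 = -69 + O*y**2)
(33546 - 13688)/(F(-27, 167) + n) = (33546 - 13688)/((-69 + 167*(-27)**2) + 6295) = 19858/((-69 + 167*729) + 6295) = 19858/((-69 + 121743) + 6295) = 19858/(121674 + 6295) = 19858/127969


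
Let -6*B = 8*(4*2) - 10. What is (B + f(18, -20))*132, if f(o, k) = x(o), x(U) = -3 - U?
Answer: -3960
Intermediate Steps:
f(o, k) = -3 - o
B = -9 (B = -(8*(4*2) - 10)/6 = -(8*8 - 10)/6 = -(64 - 10)/6 = -⅙*54 = -9)
(B + f(18, -20))*132 = (-9 + (-3 - 1*18))*132 = (-9 + (-3 - 18))*132 = (-9 - 21)*132 = -30*132 = -3960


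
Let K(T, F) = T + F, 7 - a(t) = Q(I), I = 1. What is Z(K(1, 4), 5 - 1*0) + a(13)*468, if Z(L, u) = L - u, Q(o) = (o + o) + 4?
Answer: 468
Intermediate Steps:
Q(o) = 4 + 2*o (Q(o) = 2*o + 4 = 4 + 2*o)
a(t) = 1 (a(t) = 7 - (4 + 2*1) = 7 - (4 + 2) = 7 - 1*6 = 7 - 6 = 1)
K(T, F) = F + T
Z(K(1, 4), 5 - 1*0) + a(13)*468 = ((4 + 1) - (5 - 1*0)) + 1*468 = (5 - (5 + 0)) + 468 = (5 - 1*5) + 468 = (5 - 5) + 468 = 0 + 468 = 468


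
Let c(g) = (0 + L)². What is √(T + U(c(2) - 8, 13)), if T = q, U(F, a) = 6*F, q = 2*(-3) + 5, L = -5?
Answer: √101 ≈ 10.050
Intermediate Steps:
c(g) = 25 (c(g) = (0 - 5)² = (-5)² = 25)
q = -1 (q = -6 + 5 = -1)
T = -1
√(T + U(c(2) - 8, 13)) = √(-1 + 6*(25 - 8)) = √(-1 + 6*17) = √(-1 + 102) = √101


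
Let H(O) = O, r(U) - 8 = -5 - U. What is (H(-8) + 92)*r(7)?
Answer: -336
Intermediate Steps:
r(U) = 3 - U (r(U) = 8 + (-5 - U) = 3 - U)
(H(-8) + 92)*r(7) = (-8 + 92)*(3 - 1*7) = 84*(3 - 7) = 84*(-4) = -336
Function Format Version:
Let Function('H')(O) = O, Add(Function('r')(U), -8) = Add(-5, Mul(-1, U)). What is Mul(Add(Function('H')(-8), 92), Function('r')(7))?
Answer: -336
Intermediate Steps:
Function('r')(U) = Add(3, Mul(-1, U)) (Function('r')(U) = Add(8, Add(-5, Mul(-1, U))) = Add(3, Mul(-1, U)))
Mul(Add(Function('H')(-8), 92), Function('r')(7)) = Mul(Add(-8, 92), Add(3, Mul(-1, 7))) = Mul(84, Add(3, -7)) = Mul(84, -4) = -336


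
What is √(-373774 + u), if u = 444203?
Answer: √70429 ≈ 265.38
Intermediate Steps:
√(-373774 + u) = √(-373774 + 444203) = √70429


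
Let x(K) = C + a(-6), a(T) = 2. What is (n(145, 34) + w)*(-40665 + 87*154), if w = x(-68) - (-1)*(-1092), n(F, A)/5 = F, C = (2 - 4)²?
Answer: 9843387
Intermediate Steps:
C = 4 (C = (-2)² = 4)
n(F, A) = 5*F
x(K) = 6 (x(K) = 4 + 2 = 6)
w = -1086 (w = 6 - (-1)*(-1092) = 6 - 1*1092 = 6 - 1092 = -1086)
(n(145, 34) + w)*(-40665 + 87*154) = (5*145 - 1086)*(-40665 + 87*154) = (725 - 1086)*(-40665 + 13398) = -361*(-27267) = 9843387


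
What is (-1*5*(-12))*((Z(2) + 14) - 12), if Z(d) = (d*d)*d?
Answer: 600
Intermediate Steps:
Z(d) = d³ (Z(d) = d²*d = d³)
(-1*5*(-12))*((Z(2) + 14) - 12) = (-1*5*(-12))*((2³ + 14) - 12) = (-5*(-12))*((8 + 14) - 12) = 60*(22 - 12) = 60*10 = 600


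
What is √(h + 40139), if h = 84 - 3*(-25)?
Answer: √40298 ≈ 200.74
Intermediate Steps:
h = 159 (h = 84 + 75 = 159)
√(h + 40139) = √(159 + 40139) = √40298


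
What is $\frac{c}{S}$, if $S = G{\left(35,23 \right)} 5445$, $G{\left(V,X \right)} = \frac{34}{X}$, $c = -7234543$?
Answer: $- \frac{166394489}{185130} \approx -898.8$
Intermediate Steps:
$S = \frac{185130}{23}$ ($S = \frac{34}{23} \cdot 5445 = \frac{185130}{23} \approx 8049.1$)
$\frac{c}{S} = - \frac{7234543}{\frac{185130}{23}} = \left(-7234543\right) \frac{23}{185130} = - \frac{166394489}{185130}$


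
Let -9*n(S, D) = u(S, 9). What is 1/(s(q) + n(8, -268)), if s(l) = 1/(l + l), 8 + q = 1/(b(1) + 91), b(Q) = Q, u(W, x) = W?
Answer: -2205/2098 ≈ -1.0510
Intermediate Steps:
n(S, D) = -S/9
q = -735/92 (q = -8 + 1/(1 + 91) = -8 + 1/92 = -735/92 ≈ -7.9891)
s(l) = 1/(2*l)
1/(s(q) + n(8, -268)) = 1/(1/(2*(-735/92)) - ⅑*8) = 1/((½)*(-92/735) - 8/9) = 1/(-46/735 - 8/9) = 1/(-2098/2205) = -2205/2098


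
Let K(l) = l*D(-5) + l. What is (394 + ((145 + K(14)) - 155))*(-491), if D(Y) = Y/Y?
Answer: -202292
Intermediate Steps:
D(Y) = 1
K(l) = 2*l (K(l) = l*1 + l = l + l = 2*l)
(394 + ((145 + K(14)) - 155))*(-491) = (394 + ((145 + 2*14) - 155))*(-491) = (394 + ((145 + 28) - 155))*(-491) = (394 + (173 - 155))*(-491) = (394 + 18)*(-491) = 412*(-491) = -202292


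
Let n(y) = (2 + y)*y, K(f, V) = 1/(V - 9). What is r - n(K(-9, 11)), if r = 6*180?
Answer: 4315/4 ≈ 1078.8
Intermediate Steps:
K(f, V) = 1/(-9 + V)
r = 1080
n(y) = y*(2 + y)
r - n(K(-9, 11)) = 1080 - (2 + 1/(-9 + 11))/(-9 + 11) = 1080 - (2 + 1/2)/2 = 1080 - (2 + ½)/2 = 1080 - 5/(2*2) = 1080 - 1*5/4 = 1080 - 5/4 = 4315/4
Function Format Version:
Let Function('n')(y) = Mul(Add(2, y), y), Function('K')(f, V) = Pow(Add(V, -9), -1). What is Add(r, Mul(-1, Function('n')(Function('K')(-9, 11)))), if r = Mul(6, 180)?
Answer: Rational(4315, 4) ≈ 1078.8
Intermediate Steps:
Function('K')(f, V) = Pow(Add(-9, V), -1)
r = 1080
Function('n')(y) = Mul(y, Add(2, y))
Add(r, Mul(-1, Function('n')(Function('K')(-9, 11)))) = Add(1080, Mul(-1, Mul(Pow(Add(-9, 11), -1), Add(2, Pow(Add(-9, 11), -1))))) = Add(1080, Mul(-1, Mul(Pow(2, -1), Add(2, Pow(2, -1))))) = Add(1080, Mul(-1, Mul(Rational(1, 2), Add(2, Rational(1, 2))))) = Add(1080, Mul(-1, Mul(Rational(1, 2), Rational(5, 2)))) = Add(1080, Mul(-1, Rational(5, 4))) = Add(1080, Rational(-5, 4)) = Rational(4315, 4)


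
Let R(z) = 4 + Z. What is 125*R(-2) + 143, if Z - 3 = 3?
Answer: 1393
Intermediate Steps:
Z = 6 (Z = 3 + 3 = 6)
R(z) = 10 (R(z) = 4 + 6 = 10)
125*R(-2) + 143 = 125*10 + 143 = 1250 + 143 = 1393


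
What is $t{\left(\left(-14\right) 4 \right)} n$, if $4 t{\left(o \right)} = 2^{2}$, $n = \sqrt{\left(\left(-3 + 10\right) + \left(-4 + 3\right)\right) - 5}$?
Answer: $1$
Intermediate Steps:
$n = 1$ ($n = \sqrt{\left(7 - 1\right) - 5} = \sqrt{6 - 5} = \sqrt{1} = 1$)
$t{\left(o \right)} = 1$ ($t{\left(o \right)} = \frac{2^{2}}{4} = \frac{1}{4} \cdot 4 = 1$)
$t{\left(\left(-14\right) 4 \right)} n = 1 \cdot 1 = 1$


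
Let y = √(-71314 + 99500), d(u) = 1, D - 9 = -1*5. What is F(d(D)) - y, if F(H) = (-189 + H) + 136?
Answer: -52 - √28186 ≈ -219.89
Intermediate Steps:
D = 4 (D = 9 - 1*5 = 9 - 5 = 4)
y = √28186 ≈ 167.89
F(H) = -53 + H
F(d(D)) - y = (-53 + 1) - √28186 = -52 - √28186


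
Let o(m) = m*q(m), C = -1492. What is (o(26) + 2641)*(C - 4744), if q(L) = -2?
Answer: -16145004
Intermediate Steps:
o(m) = -2*m (o(m) = m*(-2) = -2*m)
(o(26) + 2641)*(C - 4744) = (-2*26 + 2641)*(-1492 - 4744) = (-52 + 2641)*(-6236) = 2589*(-6236) = -16145004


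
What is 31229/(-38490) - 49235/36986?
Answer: -762522736/355897785 ≈ -2.1425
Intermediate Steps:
31229/(-38490) - 49235/36986 = 31229*(-1/38490) - 49235*1/36986 = -31229/38490 - 49235/36986 = -762522736/355897785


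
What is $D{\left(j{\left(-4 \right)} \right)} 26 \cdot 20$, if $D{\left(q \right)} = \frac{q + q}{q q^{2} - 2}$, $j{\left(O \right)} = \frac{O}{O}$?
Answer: $-1040$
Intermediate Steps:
$j{\left(O \right)} = 1$
$D{\left(q \right)} = \frac{2 q}{-2 + q^{3}}$ ($D{\left(q \right)} = \frac{2 q}{q^{3} - 2} = \frac{2 q}{-2 + q^{3}}$)
$D{\left(j{\left(-4 \right)} \right)} 26 \cdot 20 = 2 \cdot 1 \frac{1}{-2 + 1^{3}} \cdot 26 \cdot 20 = 2 \cdot 1 \frac{1}{-2 + 1} \cdot 26 \cdot 20 = 2 \cdot 1 \frac{1}{-1} \cdot 26 \cdot 20 = 2 \cdot 1 \left(-1\right) 26 \cdot 20 = \left(-2\right) 26 \cdot 20 = \left(-52\right) 20 = -1040$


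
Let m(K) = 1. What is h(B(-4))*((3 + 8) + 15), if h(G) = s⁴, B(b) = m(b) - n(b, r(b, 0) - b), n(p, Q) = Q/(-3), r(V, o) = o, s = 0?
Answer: 0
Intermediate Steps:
n(p, Q) = -Q/3 (n(p, Q) = Q*(-⅓) = -Q/3)
B(b) = 1 - b/3 (B(b) = 1 - (-1)*(0 - b)/3 = 1 - (-1)*(-b)/3 = 1 - b/3)
h(G) = 0 (h(G) = 0⁴ = 0)
h(B(-4))*((3 + 8) + 15) = 0*((3 + 8) + 15) = 0*(11 + 15) = 0*26 = 0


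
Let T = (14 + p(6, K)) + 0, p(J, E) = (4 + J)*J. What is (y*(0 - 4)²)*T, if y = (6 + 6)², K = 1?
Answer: 170496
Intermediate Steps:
p(J, E) = J*(4 + J)
y = 144 (y = 12² = 144)
T = 74 (T = (14 + 6*(4 + 6)) + 0 = (14 + 6*10) + 0 = (14 + 60) + 0 = 74 + 0 = 74)
(y*(0 - 4)²)*T = (144*(0 - 4)²)*74 = (144*(-4)²)*74 = (144*16)*74 = 2304*74 = 170496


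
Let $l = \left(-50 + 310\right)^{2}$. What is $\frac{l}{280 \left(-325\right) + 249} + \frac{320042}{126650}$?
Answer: $\frac{602429163}{338047475} \approx 1.7821$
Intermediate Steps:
$l = 67600$ ($l = 260^{2} = 67600$)
$\frac{l}{280 \left(-325\right) + 249} + \frac{320042}{126650} = \frac{67600}{280 \left(-325\right) + 249} + \frac{320042}{126650} = \frac{67600}{-91000 + 249} + 320042 \cdot \frac{1}{126650} = \frac{67600}{-90751} + \frac{9413}{3725} = 67600 \left(- \frac{1}{90751}\right) + \frac{9413}{3725} = - \frac{67600}{90751} + \frac{9413}{3725} = \frac{602429163}{338047475}$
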